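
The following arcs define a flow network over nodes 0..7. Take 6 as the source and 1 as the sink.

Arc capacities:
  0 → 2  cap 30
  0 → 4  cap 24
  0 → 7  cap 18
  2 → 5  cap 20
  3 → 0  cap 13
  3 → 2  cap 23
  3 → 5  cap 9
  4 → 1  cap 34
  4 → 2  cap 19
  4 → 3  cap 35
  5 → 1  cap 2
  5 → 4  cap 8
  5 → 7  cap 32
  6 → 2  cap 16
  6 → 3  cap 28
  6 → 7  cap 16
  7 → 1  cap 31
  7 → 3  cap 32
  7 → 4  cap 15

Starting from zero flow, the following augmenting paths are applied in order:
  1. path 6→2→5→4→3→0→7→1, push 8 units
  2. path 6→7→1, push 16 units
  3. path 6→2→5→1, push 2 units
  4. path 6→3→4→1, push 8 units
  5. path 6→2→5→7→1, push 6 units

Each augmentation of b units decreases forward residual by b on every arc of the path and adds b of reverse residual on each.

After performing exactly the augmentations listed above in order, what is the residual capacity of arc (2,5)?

Residual capacity of (2,5): 4

after path 1 (6→2→5→4→3→0→7→1, push 8): res(2,5)=12
after path 2 (6→7→1, push 16): res(2,5)=12
after path 3 (6→2→5→1, push 2): res(2,5)=10
after path 4 (6→3→4→1, push 8): res(2,5)=10
after path 5 (6→2→5→7→1, push 6): res(2,5)=4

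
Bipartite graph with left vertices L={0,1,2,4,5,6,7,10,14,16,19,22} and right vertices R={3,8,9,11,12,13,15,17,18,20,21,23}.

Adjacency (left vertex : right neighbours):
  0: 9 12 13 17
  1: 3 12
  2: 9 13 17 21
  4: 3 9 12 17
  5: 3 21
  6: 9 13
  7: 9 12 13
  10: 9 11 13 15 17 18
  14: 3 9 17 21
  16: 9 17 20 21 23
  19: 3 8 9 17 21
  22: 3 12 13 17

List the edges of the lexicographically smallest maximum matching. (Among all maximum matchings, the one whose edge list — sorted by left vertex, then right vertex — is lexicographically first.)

|M| = 9 (so the lex-smallest maximum matching has 9 edges)
process left vertices in ascending order; for each, take the smallest-labelled available neighbour that still permits 9 edges overall, or leave it unmatched if none does
lex-smallest matching: {0-9, 1-3, 2-13, 4-12, 5-21, 10-11, 14-17, 16-20, 19-8}

Lex-smallest maximum matching: {(0,9), (1,3), (2,13), (4,12), (5,21), (10,11), (14,17), (16,20), (19,8)}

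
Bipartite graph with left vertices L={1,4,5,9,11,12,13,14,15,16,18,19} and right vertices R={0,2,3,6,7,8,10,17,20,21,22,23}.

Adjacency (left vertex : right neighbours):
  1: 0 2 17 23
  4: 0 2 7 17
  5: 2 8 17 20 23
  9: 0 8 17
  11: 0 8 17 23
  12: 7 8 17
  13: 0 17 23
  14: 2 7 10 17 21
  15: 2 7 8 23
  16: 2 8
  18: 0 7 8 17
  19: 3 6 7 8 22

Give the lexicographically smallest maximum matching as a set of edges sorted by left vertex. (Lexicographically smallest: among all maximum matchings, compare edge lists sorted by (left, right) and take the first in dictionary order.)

|M| = 9 (so the lex-smallest maximum matching has 9 edges)
process left vertices in ascending order; for each, take the smallest-labelled available neighbour that still permits 9 edges overall, or leave it unmatched if none does
lex-smallest matching: {1-0, 4-2, 5-20, 9-8, 11-17, 12-7, 13-23, 14-10, 19-3}

Lex-smallest maximum matching: {(1,0), (4,2), (5,20), (9,8), (11,17), (12,7), (13,23), (14,10), (19,3)}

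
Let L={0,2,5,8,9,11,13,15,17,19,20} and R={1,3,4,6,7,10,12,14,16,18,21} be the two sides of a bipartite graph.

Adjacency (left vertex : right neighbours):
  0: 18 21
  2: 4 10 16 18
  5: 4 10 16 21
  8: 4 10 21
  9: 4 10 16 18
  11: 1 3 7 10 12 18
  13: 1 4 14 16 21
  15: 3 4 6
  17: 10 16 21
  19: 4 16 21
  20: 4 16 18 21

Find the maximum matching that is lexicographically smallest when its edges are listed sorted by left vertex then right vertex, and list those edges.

|M| = 8 (so the lex-smallest maximum matching has 8 edges)
process left vertices in ascending order; for each, take the smallest-labelled available neighbour that still permits 8 edges overall, or leave it unmatched if none does
lex-smallest matching: {0-18, 2-4, 5-10, 8-21, 9-16, 11-1, 13-14, 15-3}

Lex-smallest maximum matching: {(0,18), (2,4), (5,10), (8,21), (9,16), (11,1), (13,14), (15,3)}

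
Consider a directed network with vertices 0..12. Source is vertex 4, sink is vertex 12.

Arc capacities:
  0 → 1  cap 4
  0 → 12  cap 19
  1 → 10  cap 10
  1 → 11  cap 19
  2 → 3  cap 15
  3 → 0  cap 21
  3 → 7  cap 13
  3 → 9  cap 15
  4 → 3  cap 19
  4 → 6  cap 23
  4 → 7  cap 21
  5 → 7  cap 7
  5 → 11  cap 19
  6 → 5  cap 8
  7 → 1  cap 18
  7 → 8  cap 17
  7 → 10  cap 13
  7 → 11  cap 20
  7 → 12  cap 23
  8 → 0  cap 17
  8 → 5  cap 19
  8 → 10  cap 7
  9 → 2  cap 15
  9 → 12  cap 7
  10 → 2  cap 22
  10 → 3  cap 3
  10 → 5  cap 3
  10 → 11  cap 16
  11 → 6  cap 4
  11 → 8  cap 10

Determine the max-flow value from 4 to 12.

Maximum flow value: 48

augment #1: 4→7→12 bottleneck 21, total now 21
augment #2: 4→3→0→12 bottleneck 19, total now 40
augment #3: 4→6→5→7→12 bottleneck 2, total now 42
augment #4: 4→6→5→7→10→3→9→12 bottleneck 3, total now 45
augment #5: 4→6→5→7→8→0→3→9→12 bottleneck 2, total now 47
augment #6: 4→6→5→11→8→0→3→9→12 bottleneck 1, total now 48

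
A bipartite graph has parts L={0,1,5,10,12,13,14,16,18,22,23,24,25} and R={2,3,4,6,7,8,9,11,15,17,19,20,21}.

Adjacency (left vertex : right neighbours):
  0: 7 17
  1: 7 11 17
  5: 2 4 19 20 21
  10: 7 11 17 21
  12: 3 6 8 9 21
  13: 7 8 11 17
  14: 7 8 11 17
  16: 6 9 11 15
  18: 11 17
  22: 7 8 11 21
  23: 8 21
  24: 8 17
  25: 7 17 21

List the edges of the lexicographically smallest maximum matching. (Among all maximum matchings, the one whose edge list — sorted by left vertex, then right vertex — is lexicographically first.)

Lex-smallest maximum matching: {(0,7), (1,11), (5,2), (10,17), (12,3), (13,8), (16,6), (22,21)}

|M| = 8 (so the lex-smallest maximum matching has 8 edges)
process left vertices in ascending order; for each, take the smallest-labelled available neighbour that still permits 8 edges overall, or leave it unmatched if none does
lex-smallest matching: {0-7, 1-11, 5-2, 10-17, 12-3, 13-8, 16-6, 22-21}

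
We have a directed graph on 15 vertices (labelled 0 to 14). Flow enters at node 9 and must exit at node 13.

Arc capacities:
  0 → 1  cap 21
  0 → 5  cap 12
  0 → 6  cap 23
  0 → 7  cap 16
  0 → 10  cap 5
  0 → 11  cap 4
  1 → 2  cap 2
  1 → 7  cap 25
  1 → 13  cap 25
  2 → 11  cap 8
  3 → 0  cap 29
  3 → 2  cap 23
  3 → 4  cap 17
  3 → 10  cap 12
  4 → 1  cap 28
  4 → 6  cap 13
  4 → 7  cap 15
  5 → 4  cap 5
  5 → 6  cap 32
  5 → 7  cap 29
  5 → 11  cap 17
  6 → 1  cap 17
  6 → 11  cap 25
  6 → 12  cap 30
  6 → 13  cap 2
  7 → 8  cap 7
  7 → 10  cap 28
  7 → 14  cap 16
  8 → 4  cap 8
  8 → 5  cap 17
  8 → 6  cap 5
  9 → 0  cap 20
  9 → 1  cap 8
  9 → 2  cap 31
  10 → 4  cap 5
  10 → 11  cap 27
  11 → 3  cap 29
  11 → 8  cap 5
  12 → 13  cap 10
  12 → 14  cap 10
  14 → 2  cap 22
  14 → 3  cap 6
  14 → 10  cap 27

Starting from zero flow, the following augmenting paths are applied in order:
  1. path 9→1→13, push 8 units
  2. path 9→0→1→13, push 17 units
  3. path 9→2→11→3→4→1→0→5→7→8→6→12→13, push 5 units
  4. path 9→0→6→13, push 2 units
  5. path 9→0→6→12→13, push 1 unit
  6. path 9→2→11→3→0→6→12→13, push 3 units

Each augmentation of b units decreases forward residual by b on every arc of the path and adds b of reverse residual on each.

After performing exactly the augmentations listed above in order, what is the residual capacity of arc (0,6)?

after path 1 (9→1→13, push 8): res(0,6)=23
after path 2 (9→0→1→13, push 17): res(0,6)=23
after path 3 (9→2→11→3→4→1→0→5→7→8→6→12→13, push 5): res(0,6)=23
after path 4 (9→0→6→13, push 2): res(0,6)=21
after path 5 (9→0→6→12→13, push 1): res(0,6)=20
after path 6 (9→2→11→3→0→6→12→13, push 3): res(0,6)=17

Residual capacity of (0,6): 17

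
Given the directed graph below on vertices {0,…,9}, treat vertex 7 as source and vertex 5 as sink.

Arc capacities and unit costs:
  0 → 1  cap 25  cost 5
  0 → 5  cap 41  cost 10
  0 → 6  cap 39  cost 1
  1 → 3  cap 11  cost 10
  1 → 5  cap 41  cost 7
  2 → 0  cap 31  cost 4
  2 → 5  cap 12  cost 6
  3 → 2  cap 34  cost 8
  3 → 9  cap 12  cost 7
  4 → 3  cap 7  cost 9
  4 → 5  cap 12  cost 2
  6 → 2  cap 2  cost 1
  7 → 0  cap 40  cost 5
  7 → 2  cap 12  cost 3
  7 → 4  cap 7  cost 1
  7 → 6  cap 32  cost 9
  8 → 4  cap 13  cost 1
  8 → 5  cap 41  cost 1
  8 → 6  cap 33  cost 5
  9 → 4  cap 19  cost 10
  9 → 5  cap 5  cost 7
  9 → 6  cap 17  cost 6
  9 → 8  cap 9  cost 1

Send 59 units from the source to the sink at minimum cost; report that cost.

shortest-cost path #1: 7→4→5 push 7 @ unit cost 3 (adds 21)
shortest-cost path #2: 7→2→5 push 12 @ unit cost 9 (adds 108)
shortest-cost path #3: 7→0→5 push 40 @ unit cost 15 (adds 600)
total cost = 729

Minimum cost for 59 units: 729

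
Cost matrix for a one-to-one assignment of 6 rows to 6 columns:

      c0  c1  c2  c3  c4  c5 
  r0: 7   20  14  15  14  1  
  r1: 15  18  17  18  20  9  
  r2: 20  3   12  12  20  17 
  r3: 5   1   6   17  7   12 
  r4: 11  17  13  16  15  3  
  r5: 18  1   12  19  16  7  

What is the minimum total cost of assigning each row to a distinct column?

optimal assignment: row0→col0 (cost 7), row1→col2 (cost 17), row2→col3 (cost 12), row3→col4 (cost 7), row4→col5 (cost 3), row5→col1 (cost 1)
total = 7 + 17 + 12 + 7 + 3 + 1 = 47

Minimum assignment cost: 47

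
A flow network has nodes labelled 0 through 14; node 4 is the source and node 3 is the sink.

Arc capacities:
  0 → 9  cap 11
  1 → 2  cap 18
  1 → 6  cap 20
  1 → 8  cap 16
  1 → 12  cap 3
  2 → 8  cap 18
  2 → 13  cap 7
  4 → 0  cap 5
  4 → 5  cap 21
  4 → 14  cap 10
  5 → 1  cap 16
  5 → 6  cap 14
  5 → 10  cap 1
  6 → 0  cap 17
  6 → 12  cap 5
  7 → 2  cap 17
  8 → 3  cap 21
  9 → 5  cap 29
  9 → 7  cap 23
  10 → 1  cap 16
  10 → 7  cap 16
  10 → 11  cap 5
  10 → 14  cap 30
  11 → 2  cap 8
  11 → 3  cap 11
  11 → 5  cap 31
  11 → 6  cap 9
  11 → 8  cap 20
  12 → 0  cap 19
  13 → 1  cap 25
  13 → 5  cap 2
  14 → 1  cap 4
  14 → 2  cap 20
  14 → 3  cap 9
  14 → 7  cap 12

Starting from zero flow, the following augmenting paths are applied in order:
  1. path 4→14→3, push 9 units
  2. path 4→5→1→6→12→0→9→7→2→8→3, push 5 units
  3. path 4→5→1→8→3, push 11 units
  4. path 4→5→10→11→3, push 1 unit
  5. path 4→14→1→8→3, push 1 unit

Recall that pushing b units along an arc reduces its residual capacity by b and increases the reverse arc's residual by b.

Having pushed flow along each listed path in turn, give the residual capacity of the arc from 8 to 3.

after path 1 (4→14→3, push 9): res(8,3)=21
after path 2 (4→5→1→6→12→0→9→7→2→8→3, push 5): res(8,3)=16
after path 3 (4→5→1→8→3, push 11): res(8,3)=5
after path 4 (4→5→10→11→3, push 1): res(8,3)=5
after path 5 (4→14→1→8→3, push 1): res(8,3)=4

Residual capacity of (8,3): 4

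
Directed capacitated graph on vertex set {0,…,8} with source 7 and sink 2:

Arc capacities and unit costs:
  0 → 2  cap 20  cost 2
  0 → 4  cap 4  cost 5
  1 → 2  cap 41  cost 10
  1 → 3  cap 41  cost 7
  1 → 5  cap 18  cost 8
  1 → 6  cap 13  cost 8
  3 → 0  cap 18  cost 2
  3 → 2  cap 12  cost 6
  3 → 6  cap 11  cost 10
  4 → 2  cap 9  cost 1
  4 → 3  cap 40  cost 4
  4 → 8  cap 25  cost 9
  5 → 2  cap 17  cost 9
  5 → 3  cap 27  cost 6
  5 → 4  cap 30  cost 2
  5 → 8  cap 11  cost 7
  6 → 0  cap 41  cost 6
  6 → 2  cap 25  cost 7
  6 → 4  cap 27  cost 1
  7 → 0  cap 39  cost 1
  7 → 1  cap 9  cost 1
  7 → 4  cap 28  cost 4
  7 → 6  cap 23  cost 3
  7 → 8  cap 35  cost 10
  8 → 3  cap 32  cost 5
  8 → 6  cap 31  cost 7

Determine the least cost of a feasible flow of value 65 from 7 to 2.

Minimum cost for 65 units: 490

shortest-cost path #1: 7→0→2 push 20 @ unit cost 3 (adds 60)
shortest-cost path #2: 7→4→2 push 9 @ unit cost 5 (adds 45)
shortest-cost path #3: 7→6→2 push 23 @ unit cost 10 (adds 230)
shortest-cost path #4: 7→1→2 push 9 @ unit cost 11 (adds 99)
shortest-cost path #5: 7→4→3→2 push 4 @ unit cost 14 (adds 56)
total cost = 490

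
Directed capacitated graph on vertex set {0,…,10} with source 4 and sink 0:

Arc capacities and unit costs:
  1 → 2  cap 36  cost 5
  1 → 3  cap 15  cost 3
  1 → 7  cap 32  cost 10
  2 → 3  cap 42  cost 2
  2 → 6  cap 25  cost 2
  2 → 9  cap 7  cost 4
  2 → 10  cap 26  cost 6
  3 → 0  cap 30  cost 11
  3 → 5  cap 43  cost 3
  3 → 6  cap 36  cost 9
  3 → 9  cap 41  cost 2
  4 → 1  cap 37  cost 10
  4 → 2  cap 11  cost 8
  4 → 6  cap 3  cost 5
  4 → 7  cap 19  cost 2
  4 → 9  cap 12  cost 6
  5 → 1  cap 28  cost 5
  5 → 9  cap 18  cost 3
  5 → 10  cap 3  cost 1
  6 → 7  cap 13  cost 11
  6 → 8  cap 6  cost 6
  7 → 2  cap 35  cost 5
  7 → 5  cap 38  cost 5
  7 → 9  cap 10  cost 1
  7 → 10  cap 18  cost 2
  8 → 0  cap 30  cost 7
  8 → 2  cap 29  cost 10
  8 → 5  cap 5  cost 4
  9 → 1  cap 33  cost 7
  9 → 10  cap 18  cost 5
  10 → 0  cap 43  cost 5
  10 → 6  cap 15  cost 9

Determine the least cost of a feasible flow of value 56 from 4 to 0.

Minimum cost for 56 units: 892

shortest-cost path #1: 4→7→10→0 push 18 @ unit cost 9 (adds 162)
shortest-cost path #2: 4→7→9→10→0 push 1 @ unit cost 13 (adds 13)
shortest-cost path #3: 4→9→10→0 push 12 @ unit cost 16 (adds 192)
shortest-cost path #4: 4→6→8→0 push 3 @ unit cost 18 (adds 54)
shortest-cost path #5: 4→2→10→0 push 11 @ unit cost 19 (adds 209)
shortest-cost path #6: 4→1→3→5→10→0 push 1 @ unit cost 22 (adds 22)
shortest-cost path #7: 4→1→3→0 push 10 @ unit cost 24 (adds 240)
total cost = 892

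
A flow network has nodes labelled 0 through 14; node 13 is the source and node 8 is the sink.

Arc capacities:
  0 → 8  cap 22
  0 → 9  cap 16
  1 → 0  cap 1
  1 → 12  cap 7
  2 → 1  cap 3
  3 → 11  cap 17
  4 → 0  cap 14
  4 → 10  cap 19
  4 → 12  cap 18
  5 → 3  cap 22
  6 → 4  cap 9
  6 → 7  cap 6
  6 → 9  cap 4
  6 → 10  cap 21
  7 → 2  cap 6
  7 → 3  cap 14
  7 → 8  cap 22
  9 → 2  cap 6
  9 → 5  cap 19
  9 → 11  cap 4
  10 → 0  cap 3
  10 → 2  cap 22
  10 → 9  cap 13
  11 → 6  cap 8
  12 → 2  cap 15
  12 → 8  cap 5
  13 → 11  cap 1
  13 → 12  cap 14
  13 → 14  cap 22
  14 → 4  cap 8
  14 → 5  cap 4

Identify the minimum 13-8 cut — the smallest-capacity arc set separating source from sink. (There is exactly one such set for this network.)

augment #1: 13→12→8 push 5
augment #2: 13→11→6→7→8 push 1
augment #3: 13→14→4→0→8 push 8
augment #4: 13→12→2→1→0→8 push 1
augment #5: 13→14→5→3→11→6→7→8 push 4
max flow = 19; residual-reachable set from 13 gives S-side
cut edges (S→T): {(1,0), (12,8), (13,11), (14,4), (14,5)} total cap 19

Min-cut arcs: {(1,0), (12,8), (13,11), (14,4), (14,5)} (total capacity 19)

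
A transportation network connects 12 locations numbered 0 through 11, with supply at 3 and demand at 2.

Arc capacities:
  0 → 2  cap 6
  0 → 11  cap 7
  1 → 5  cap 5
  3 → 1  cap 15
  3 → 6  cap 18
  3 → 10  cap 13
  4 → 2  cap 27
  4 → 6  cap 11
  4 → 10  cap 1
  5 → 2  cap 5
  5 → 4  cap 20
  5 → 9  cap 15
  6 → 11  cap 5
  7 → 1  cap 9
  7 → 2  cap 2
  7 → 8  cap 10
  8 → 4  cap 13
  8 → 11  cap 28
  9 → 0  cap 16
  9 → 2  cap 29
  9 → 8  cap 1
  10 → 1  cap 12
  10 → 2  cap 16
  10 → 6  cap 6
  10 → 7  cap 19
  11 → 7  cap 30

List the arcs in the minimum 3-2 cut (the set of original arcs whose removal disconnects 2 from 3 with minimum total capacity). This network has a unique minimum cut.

augment #1: 3→10→2 push 13
augment #2: 3→1→5→2 push 5
augment #3: 3→6→11→7→2 push 2
augment #4: 3→6→11→7→8→4→2 push 3
max flow = 23; residual-reachable set from 3 gives S-side
cut edges (S→T): {(1,5), (3,10), (6,11)} total cap 23

Min-cut arcs: {(1,5), (3,10), (6,11)} (total capacity 23)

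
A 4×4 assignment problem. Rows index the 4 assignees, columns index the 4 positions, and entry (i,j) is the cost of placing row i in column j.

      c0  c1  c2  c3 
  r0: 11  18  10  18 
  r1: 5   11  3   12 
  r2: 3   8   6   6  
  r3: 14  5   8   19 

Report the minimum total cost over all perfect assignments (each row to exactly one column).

optimal assignment: row0→col0 (cost 11), row1→col2 (cost 3), row2→col3 (cost 6), row3→col1 (cost 5)
total = 11 + 3 + 6 + 5 = 25

Minimum assignment cost: 25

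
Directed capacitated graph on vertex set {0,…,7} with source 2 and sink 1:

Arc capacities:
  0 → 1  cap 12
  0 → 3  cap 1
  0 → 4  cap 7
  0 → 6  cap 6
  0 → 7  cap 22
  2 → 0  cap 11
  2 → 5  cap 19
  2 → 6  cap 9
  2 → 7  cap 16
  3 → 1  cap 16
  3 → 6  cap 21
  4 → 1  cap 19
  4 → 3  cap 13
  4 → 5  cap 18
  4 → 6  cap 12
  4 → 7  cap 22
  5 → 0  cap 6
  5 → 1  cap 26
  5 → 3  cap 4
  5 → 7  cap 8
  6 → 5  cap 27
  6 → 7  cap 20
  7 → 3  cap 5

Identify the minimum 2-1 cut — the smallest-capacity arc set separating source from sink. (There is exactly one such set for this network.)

augment #1: 2→0→1 push 11
augment #2: 2→5→1 push 19
augment #3: 2→6→5→1 push 7
augment #4: 2→7→3→1 push 5
augment #5: 2→6→5→0→1 push 1
augment #6: 2→6→5→3→1 push 1
max flow = 44; residual-reachable set from 2 gives S-side
cut edges (S→T): {(2,0), (2,5), (2,6), (7,3)} total cap 44

Min-cut arcs: {(2,0), (2,5), (2,6), (7,3)} (total capacity 44)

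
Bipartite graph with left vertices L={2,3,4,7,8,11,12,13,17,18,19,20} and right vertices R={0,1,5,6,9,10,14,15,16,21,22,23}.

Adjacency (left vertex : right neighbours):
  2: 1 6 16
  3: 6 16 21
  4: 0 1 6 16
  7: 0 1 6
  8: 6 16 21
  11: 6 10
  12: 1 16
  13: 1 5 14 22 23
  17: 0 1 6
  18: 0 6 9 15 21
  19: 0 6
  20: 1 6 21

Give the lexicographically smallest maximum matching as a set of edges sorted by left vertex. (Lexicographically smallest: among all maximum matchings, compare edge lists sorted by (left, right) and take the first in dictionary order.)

|M| = 8 (so the lex-smallest maximum matching has 8 edges)
process left vertices in ascending order; for each, take the smallest-labelled available neighbour that still permits 8 edges overall, or leave it unmatched if none does
lex-smallest matching: {2-1, 3-6, 4-0, 8-16, 11-10, 13-5, 18-9, 20-21}

Lex-smallest maximum matching: {(2,1), (3,6), (4,0), (8,16), (11,10), (13,5), (18,9), (20,21)}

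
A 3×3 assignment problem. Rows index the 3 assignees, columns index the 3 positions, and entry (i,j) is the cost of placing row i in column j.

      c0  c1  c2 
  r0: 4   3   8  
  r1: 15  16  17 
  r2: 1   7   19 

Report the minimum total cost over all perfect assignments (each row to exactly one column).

optimal assignment: row0→col1 (cost 3), row1→col2 (cost 17), row2→col0 (cost 1)
total = 3 + 17 + 1 = 21

Minimum assignment cost: 21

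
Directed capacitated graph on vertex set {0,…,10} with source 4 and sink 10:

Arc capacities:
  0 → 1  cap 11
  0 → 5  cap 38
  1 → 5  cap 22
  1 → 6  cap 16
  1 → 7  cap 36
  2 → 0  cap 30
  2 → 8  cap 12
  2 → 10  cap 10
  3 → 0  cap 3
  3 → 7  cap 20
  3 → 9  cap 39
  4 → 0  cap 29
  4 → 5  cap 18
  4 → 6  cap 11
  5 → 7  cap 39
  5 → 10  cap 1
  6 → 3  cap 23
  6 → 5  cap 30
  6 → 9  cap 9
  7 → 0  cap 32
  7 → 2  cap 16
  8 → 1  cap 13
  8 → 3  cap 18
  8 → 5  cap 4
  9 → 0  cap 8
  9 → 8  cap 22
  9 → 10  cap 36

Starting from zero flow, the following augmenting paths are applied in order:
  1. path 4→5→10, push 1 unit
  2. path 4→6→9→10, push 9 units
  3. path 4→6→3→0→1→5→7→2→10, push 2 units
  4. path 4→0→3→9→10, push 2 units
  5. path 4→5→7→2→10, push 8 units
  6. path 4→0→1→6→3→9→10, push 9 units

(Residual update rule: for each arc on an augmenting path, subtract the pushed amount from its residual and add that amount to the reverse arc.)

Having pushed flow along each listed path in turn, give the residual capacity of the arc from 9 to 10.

after path 1 (4→5→10, push 1): res(9,10)=36
after path 2 (4→6→9→10, push 9): res(9,10)=27
after path 3 (4→6→3→0→1→5→7→2→10, push 2): res(9,10)=27
after path 4 (4→0→3→9→10, push 2): res(9,10)=25
after path 5 (4→5→7→2→10, push 8): res(9,10)=25
after path 6 (4→0→1→6→3→9→10, push 9): res(9,10)=16

Residual capacity of (9,10): 16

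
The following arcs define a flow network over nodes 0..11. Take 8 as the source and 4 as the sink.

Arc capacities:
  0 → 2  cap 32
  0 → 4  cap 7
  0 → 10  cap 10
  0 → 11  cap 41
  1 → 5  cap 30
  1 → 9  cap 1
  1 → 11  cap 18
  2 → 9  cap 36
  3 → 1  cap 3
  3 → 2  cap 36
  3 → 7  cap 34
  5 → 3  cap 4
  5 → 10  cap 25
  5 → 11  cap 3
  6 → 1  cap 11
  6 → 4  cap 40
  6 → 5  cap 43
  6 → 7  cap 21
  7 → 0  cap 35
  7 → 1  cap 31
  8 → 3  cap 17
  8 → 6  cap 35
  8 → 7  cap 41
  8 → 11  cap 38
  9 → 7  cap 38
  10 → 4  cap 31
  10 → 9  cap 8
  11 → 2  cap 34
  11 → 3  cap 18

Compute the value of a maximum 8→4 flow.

Maximum flow value: 73

augment #1: 8→6→4 bottleneck 35, total now 35
augment #2: 8→7→0→4 bottleneck 7, total now 42
augment #3: 8→7→0→10→4 bottleneck 10, total now 52
augment #4: 8→3→1→5→10→4 bottleneck 3, total now 55
augment #5: 8→7→1→5→10→4 bottleneck 18, total now 73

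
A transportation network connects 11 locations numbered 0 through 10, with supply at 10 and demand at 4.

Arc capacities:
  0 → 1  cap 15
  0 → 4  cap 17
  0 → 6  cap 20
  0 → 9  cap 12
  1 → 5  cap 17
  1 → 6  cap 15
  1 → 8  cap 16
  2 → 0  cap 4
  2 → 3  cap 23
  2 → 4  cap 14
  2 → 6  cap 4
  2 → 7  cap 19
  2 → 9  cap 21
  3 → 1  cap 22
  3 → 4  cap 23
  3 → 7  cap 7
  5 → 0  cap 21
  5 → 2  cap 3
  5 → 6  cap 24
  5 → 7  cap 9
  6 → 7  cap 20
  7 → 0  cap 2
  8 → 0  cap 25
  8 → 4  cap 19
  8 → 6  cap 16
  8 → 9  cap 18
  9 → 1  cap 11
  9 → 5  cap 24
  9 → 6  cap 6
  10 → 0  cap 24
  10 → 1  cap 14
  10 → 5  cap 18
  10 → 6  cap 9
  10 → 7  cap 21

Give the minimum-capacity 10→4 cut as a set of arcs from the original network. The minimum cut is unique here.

augment #1: 10→0→4 push 17
augment #2: 10→1→8→4 push 14
augment #3: 10→5→2→4 push 3
augment #4: 10→0→1→8→4 push 2
max flow = 36; residual-reachable set from 10 gives S-side
cut edges (S→T): {(0,4), (1,8), (5,2)} total cap 36

Min-cut arcs: {(0,4), (1,8), (5,2)} (total capacity 36)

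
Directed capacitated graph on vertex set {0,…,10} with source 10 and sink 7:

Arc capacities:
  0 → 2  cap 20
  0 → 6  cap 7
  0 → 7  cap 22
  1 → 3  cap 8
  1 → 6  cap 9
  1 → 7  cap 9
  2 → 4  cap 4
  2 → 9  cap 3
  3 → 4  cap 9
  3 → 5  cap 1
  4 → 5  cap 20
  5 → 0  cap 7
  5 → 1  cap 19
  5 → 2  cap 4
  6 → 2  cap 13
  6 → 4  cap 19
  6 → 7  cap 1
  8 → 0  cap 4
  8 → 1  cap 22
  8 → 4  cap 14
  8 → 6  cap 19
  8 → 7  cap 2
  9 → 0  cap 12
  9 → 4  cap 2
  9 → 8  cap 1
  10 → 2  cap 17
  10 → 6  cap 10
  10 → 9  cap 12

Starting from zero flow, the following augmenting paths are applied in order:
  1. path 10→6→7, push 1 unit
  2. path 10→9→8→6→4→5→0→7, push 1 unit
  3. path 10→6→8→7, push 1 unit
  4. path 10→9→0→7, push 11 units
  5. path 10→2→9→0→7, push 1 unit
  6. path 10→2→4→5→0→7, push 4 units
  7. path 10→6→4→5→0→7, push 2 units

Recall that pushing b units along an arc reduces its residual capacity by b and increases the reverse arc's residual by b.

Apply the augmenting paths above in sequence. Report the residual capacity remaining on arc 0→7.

Residual capacity of (0,7): 3

after path 1 (10→6→7, push 1): res(0,7)=22
after path 2 (10→9→8→6→4→5→0→7, push 1): res(0,7)=21
after path 3 (10→6→8→7, push 1): res(0,7)=21
after path 4 (10→9→0→7, push 11): res(0,7)=10
after path 5 (10→2→9→0→7, push 1): res(0,7)=9
after path 6 (10→2→4→5→0→7, push 4): res(0,7)=5
after path 7 (10→6→4→5→0→7, push 2): res(0,7)=3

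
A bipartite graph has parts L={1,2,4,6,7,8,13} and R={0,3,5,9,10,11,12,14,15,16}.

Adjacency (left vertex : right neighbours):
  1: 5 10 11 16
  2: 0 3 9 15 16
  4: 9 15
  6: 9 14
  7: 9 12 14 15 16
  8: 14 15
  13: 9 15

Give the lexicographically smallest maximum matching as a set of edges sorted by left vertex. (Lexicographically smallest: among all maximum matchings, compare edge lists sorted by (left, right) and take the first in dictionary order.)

Lex-smallest maximum matching: {(1,5), (2,0), (4,9), (6,14), (7,12), (8,15)}

|M| = 6 (so the lex-smallest maximum matching has 6 edges)
process left vertices in ascending order; for each, take the smallest-labelled available neighbour that still permits 6 edges overall, or leave it unmatched if none does
lex-smallest matching: {1-5, 2-0, 4-9, 6-14, 7-12, 8-15}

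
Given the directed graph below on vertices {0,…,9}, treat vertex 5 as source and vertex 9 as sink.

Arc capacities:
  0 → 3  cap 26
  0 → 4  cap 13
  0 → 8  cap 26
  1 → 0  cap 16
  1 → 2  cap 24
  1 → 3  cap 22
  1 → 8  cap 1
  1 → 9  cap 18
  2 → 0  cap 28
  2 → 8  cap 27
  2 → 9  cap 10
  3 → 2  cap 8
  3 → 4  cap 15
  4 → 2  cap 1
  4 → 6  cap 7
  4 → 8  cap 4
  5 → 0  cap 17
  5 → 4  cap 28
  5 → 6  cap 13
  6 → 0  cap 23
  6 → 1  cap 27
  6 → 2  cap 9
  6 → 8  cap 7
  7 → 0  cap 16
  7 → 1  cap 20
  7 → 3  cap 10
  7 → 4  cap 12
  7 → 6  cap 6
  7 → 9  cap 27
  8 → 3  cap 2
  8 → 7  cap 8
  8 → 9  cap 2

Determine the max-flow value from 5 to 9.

Maximum flow value: 38

augment #1: 5→0→8→9 bottleneck 2, total now 2
augment #2: 5→4→2→9 bottleneck 1, total now 3
augment #3: 5→6→1→9 bottleneck 13, total now 16
augment #4: 5→0→3→2→9 bottleneck 8, total now 24
augment #5: 5→0→8→7→9 bottleneck 7, total now 31
augment #6: 5→4→6→1→9 bottleneck 5, total now 36
augment #7: 5→4→6→2→9 bottleneck 1, total now 37
augment #8: 5→4→8→7→9 bottleneck 1, total now 38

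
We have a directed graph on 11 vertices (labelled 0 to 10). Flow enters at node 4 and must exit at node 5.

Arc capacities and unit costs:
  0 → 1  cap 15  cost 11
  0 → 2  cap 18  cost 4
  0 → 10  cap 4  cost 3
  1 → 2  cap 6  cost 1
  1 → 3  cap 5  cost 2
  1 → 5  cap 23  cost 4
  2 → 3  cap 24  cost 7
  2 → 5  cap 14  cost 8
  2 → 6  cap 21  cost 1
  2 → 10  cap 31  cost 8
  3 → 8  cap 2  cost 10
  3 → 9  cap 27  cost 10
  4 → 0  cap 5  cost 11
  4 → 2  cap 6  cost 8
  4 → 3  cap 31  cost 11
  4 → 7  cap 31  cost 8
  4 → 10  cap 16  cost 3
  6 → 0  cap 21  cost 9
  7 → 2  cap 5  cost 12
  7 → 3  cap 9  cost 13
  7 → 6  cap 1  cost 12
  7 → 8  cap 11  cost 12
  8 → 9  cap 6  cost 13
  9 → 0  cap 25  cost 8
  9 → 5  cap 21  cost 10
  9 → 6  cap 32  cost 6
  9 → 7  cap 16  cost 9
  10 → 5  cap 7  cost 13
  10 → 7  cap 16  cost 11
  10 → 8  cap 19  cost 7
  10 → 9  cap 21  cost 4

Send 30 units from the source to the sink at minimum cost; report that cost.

Minimum cost for 30 units: 560

shortest-cost path #1: 4→10→5 push 7 @ unit cost 16 (adds 112)
shortest-cost path #2: 4→2→5 push 6 @ unit cost 16 (adds 96)
shortest-cost path #3: 4→10→9→5 push 9 @ unit cost 17 (adds 153)
shortest-cost path #4: 4→0→2→5 push 5 @ unit cost 23 (adds 115)
shortest-cost path #5: 4→7→2→5 push 3 @ unit cost 28 (adds 84)
total cost = 560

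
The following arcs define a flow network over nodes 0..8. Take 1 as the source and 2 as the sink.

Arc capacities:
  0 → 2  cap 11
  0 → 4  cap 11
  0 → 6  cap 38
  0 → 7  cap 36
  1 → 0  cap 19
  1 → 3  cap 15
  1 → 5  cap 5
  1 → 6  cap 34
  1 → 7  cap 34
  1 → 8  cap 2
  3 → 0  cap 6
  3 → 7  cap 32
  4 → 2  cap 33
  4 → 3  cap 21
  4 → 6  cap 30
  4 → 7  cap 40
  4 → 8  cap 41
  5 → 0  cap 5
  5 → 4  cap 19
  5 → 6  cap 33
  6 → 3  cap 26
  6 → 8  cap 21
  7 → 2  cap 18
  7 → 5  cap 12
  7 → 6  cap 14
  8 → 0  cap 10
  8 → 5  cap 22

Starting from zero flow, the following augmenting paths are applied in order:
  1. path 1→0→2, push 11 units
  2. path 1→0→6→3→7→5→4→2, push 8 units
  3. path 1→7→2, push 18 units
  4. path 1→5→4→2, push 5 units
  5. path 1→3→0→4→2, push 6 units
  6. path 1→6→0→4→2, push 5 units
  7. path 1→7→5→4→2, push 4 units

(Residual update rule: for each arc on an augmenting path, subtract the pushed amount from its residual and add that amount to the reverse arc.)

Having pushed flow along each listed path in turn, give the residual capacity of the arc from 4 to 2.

Residual capacity of (4,2): 5

after path 1 (1→0→2, push 11): res(4,2)=33
after path 2 (1→0→6→3→7→5→4→2, push 8): res(4,2)=25
after path 3 (1→7→2, push 18): res(4,2)=25
after path 4 (1→5→4→2, push 5): res(4,2)=20
after path 5 (1→3→0→4→2, push 6): res(4,2)=14
after path 6 (1→6→0→4→2, push 5): res(4,2)=9
after path 7 (1→7→5→4→2, push 4): res(4,2)=5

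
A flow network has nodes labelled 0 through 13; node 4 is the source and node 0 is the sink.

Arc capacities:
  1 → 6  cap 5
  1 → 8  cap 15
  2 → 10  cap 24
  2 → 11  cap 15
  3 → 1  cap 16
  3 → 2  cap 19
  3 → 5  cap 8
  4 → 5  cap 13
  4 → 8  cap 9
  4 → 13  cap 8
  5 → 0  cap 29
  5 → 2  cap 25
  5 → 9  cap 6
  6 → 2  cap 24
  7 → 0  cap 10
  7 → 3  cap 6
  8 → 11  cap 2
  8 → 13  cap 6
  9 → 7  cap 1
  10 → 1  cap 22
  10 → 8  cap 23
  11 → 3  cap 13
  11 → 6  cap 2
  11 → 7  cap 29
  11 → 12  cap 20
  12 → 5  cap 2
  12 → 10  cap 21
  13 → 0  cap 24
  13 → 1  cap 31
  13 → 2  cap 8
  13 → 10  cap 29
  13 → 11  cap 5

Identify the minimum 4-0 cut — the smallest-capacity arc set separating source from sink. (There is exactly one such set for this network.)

Min-cut arcs: {(4,5), (4,13), (8,11), (8,13)} (total capacity 29)

augment #1: 4→5→0 push 13
augment #2: 4→13→0 push 8
augment #3: 4→8→13→0 push 6
augment #4: 4→8→11→7→0 push 2
max flow = 29; residual-reachable set from 4 gives S-side
cut edges (S→T): {(4,5), (4,13), (8,11), (8,13)} total cap 29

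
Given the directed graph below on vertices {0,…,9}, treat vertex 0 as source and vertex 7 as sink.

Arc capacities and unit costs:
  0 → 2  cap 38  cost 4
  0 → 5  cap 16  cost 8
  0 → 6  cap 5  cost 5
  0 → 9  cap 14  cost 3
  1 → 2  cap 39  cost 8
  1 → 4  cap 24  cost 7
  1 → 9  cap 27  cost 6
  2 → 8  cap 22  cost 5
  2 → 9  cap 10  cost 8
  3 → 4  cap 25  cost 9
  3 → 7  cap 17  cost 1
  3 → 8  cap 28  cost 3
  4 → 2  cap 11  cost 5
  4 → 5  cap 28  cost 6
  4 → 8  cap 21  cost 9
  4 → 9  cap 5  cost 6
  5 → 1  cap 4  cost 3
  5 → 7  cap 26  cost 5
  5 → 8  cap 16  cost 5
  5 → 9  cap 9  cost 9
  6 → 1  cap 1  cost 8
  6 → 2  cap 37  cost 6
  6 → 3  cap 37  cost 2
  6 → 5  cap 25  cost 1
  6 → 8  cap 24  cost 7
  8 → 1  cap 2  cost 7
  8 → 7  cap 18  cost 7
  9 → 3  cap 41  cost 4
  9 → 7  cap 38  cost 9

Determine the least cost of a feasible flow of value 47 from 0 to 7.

shortest-cost path #1: 0→6→3→7 push 5 @ unit cost 8 (adds 40)
shortest-cost path #2: 0→9→3→7 push 12 @ unit cost 8 (adds 96)
shortest-cost path #3: 0→9→3→6→5→7 push 2 @ unit cost 11 (adds 22)
shortest-cost path #4: 0→5→7 push 16 @ unit cost 13 (adds 208)
shortest-cost path #5: 0→2→8→7 push 12 @ unit cost 16 (adds 192)
total cost = 558

Minimum cost for 47 units: 558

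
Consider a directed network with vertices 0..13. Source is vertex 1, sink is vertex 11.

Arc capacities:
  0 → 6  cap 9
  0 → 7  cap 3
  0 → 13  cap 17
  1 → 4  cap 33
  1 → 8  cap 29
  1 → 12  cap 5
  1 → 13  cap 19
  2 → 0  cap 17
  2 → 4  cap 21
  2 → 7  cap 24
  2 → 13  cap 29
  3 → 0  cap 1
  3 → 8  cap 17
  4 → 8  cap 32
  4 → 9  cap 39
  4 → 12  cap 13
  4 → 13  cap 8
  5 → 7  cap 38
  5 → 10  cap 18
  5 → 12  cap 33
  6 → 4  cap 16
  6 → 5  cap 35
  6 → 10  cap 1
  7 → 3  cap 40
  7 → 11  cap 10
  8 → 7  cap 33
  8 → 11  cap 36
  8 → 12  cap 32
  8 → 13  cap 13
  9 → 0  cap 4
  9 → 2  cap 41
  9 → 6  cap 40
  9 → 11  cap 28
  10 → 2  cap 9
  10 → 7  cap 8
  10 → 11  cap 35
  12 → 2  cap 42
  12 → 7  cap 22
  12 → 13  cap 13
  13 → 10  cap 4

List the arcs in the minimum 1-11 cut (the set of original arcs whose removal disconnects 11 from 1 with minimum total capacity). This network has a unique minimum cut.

augment #1: 1→8→11 push 29
augment #2: 1→4→8→11 push 7
augment #3: 1→4→9→11 push 26
augment #4: 1→12→7→11 push 5
augment #5: 1→13→10→11 push 4
max flow = 71; residual-reachable set from 1 gives S-side
cut edges (S→T): {(1,4), (1,8), (1,12), (13,10)} total cap 71

Min-cut arcs: {(1,4), (1,8), (1,12), (13,10)} (total capacity 71)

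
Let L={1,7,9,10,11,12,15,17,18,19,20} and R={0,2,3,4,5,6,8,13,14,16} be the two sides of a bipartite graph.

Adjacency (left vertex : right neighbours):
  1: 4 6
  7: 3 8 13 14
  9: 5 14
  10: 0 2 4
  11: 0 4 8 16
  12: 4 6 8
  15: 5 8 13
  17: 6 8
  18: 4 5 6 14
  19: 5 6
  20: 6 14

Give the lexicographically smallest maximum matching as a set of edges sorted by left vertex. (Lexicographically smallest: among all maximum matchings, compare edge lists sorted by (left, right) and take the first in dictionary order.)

Lex-smallest maximum matching: {(1,4), (7,3), (9,5), (10,0), (11,16), (12,6), (15,13), (17,8), (18,14)}

|M| = 9 (so the lex-smallest maximum matching has 9 edges)
process left vertices in ascending order; for each, take the smallest-labelled available neighbour that still permits 9 edges overall, or leave it unmatched if none does
lex-smallest matching: {1-4, 7-3, 9-5, 10-0, 11-16, 12-6, 15-13, 17-8, 18-14}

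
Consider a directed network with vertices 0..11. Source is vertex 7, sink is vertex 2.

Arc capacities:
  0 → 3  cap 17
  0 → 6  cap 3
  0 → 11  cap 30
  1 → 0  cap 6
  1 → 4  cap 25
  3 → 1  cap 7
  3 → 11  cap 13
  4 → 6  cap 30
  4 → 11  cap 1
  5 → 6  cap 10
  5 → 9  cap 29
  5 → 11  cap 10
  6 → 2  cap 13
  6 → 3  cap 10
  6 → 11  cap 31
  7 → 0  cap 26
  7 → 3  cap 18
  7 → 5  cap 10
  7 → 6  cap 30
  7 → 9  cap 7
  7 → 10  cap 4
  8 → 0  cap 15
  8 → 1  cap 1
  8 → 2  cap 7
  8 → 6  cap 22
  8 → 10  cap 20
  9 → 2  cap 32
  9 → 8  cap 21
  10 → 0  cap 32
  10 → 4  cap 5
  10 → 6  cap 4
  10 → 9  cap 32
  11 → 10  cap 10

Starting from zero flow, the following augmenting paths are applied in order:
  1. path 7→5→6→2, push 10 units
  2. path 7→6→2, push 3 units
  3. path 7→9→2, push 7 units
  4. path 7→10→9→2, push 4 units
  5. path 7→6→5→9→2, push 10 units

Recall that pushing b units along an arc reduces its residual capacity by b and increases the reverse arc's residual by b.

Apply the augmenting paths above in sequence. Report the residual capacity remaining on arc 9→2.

after path 1 (7→5→6→2, push 10): res(9,2)=32
after path 2 (7→6→2, push 3): res(9,2)=32
after path 3 (7→9→2, push 7): res(9,2)=25
after path 4 (7→10→9→2, push 4): res(9,2)=21
after path 5 (7→6→5→9→2, push 10): res(9,2)=11

Residual capacity of (9,2): 11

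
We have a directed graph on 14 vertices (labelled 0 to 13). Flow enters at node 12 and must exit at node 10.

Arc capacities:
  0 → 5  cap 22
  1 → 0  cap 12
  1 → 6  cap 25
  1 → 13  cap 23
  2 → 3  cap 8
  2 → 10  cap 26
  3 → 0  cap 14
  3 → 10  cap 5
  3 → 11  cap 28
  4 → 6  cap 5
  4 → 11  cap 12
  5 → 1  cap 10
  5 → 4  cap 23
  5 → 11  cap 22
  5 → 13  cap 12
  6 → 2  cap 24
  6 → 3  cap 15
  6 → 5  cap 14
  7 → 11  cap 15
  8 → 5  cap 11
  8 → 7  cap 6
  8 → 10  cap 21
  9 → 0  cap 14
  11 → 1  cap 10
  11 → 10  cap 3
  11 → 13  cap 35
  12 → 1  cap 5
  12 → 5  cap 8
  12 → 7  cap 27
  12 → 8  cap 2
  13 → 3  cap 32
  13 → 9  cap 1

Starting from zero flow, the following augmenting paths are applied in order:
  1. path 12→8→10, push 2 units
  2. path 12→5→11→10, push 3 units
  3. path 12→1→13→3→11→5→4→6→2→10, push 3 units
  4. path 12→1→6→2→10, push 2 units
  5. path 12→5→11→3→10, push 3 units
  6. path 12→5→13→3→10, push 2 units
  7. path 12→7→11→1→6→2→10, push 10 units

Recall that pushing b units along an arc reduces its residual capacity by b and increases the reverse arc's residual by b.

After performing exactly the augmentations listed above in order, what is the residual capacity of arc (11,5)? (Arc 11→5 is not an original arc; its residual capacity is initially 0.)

after path 1 (12→8→10, push 2): res(11,5)=0
after path 2 (12→5→11→10, push 3): res(11,5)=3
after path 3 (12→1→13→3→11→5→4→6→2→10, push 3): res(11,5)=0
after path 4 (12→1→6→2→10, push 2): res(11,5)=0
after path 5 (12→5→11→3→10, push 3): res(11,5)=3
after path 6 (12→5→13→3→10, push 2): res(11,5)=3
after path 7 (12→7→11→1→6→2→10, push 10): res(11,5)=3

Residual capacity of (11,5): 3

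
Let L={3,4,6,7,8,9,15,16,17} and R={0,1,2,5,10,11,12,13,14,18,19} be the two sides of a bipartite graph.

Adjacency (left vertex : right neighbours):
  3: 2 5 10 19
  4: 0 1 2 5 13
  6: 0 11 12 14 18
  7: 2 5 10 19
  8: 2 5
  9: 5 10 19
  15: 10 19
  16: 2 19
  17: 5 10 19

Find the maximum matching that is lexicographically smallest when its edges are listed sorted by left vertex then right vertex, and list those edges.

|M| = 6 (so the lex-smallest maximum matching has 6 edges)
process left vertices in ascending order; for each, take the smallest-labelled available neighbour that still permits 6 edges overall, or leave it unmatched if none does
lex-smallest matching: {3-2, 4-0, 6-11, 7-5, 9-10, 15-19}

Lex-smallest maximum matching: {(3,2), (4,0), (6,11), (7,5), (9,10), (15,19)}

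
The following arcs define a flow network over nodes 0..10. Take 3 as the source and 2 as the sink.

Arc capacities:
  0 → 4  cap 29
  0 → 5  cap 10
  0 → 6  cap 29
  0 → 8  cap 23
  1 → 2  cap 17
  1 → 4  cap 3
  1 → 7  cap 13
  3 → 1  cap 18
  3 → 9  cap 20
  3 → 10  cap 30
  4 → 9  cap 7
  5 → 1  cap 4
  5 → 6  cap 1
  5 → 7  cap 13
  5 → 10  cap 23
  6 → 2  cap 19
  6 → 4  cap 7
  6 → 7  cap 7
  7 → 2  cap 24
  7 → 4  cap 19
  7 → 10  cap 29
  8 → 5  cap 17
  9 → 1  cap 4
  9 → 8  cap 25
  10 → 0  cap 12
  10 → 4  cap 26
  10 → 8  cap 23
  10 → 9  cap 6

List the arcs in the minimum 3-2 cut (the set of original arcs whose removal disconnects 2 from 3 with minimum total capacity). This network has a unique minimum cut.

augment #1: 3→1→2 push 17
augment #2: 3→1→7→2 push 1
augment #3: 3→9→1→7→2 push 4
augment #4: 3→10→0→6→2 push 12
augment #5: 3→9→8→5→6→2 push 1
augment #6: 3→9→8→5→7→2 push 13
augment #7: 3→9→8→5→1→7→2 push 2
augment #8: 3→10→8→5→1→7→2 push 1
max flow = 51; residual-reachable set from 3 gives S-side
cut edges (S→T): {(3,1), (8,5), (9,1), (10,0)} total cap 51

Min-cut arcs: {(3,1), (8,5), (9,1), (10,0)} (total capacity 51)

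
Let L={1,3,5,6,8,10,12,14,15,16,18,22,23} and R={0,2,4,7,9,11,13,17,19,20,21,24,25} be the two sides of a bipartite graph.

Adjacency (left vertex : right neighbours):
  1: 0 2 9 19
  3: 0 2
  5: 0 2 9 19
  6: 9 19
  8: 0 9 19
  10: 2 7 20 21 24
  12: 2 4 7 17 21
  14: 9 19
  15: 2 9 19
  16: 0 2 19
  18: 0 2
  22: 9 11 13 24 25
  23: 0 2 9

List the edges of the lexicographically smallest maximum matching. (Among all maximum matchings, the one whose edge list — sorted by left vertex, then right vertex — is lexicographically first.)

Lex-smallest maximum matching: {(1,0), (3,2), (5,9), (6,19), (10,7), (12,4), (22,11)}

|M| = 7 (so the lex-smallest maximum matching has 7 edges)
process left vertices in ascending order; for each, take the smallest-labelled available neighbour that still permits 7 edges overall, or leave it unmatched if none does
lex-smallest matching: {1-0, 3-2, 5-9, 6-19, 10-7, 12-4, 22-11}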